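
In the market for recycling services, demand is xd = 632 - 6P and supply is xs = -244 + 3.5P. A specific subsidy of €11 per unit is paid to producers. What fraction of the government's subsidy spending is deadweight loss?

DWL / government spending = 21/178

Pre-subsidy: 632 - 6P = -244 + 3.5P gives P* = 1752/19, x* = 1496/19.
With the subsidy, sellers receive Ps = Pb + 11 for each unit, where Pb is the price buyers pay.
Supply in terms of Pb becomes xs = -244 + 3.5(Pb + 11) = -205.5 + 3.5Pb. Setting this equal to demand: 632 - 6Pb = -205.5 + 3.5Pb, so Pb = 1675/19.
Sellers receive Ps = 1675/19 + 11 = 1884/19; x' = 632 − 6·(1675/19) = 1958/19.
ΔCS = ½(1496/19 + 1958/19)(1752/19 − 1675/19) = 132979/361; ΔPS = ½(1496/19 + 1958/19)(1884/19 − 1752/19) = 227964/361.
Government spending = 11 × 1958/19 = 21538/19.
DWL = ½ × 11 × (1958/19 − 1496/19) = 2541/19; fraction = (2541/19) / (21538/19) = 21/178.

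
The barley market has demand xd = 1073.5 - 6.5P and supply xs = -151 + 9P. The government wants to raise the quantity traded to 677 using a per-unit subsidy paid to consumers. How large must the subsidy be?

At x = 677, invert demand for the buyer price: Pb = (1073.5 − 677)/6.5 = 61; invert supply for the seller price: Ps = (677 − (-151))/9 = 92.
The subsidy must fill the gap: s = Ps − Pb = 92 − 61 = 31.

Required subsidy s = 31 per unit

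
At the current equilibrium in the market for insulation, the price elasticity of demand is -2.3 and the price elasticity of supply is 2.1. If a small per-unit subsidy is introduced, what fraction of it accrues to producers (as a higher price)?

For a small subsidy around the equilibrium, the benefit split depends on the relative slopes, which at a point are proportional to the elasticities.
Buyer share = εs/(εs + |εd|) = 2.1/(2.1 + 2.3) = 21/44; seller share = |εd|/(εs + |εd|) = 23/44.
So producers capture 23/44 of the subsidy.

Producer share = 23/44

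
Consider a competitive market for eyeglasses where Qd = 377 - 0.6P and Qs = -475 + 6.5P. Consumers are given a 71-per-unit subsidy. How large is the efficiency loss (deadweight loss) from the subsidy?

Deadweight loss = 1384.5

Pre-subsidy: 377 - 0.6P = -475 + 6.5P gives P* = 120, Q* = 305.
With the rebate, buyers effectively pay Pb = Ps − 71, where Ps is the price sellers receive.
Demand in terms of Ps becomes Qd = 377 − 0.6(Ps − 71) = 419.6 - 0.6Ps. Setting this equal to supply: 419.6 - 0.6Ps = -475 + 6.5Ps, so Ps = 126.
Buyers pay Pb = 126 − 71 = 55; Q' = -475 + 6.5·126 = 344.
The subsidy expands output by 344 − 305 = 39 past the efficient level; on those units the gap between marginal cost and willingness to pay runs from 0 up to 71.
DWL = ½ × 71 × 39 = 1384.5.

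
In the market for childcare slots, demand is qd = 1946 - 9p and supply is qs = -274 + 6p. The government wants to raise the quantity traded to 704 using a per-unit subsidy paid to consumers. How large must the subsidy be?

Required subsidy s = 25 per unit

At q = 704, invert demand for the buyer price: pb = (1946 − 704)/9 = 138; invert supply for the seller price: ps = (704 − (-274))/6 = 163.
The subsidy must fill the gap: s = ps − pb = 163 − 138 = 25.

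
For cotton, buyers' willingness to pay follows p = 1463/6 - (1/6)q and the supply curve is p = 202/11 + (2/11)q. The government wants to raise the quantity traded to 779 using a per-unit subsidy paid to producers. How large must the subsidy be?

At q = 779, from the demand curve buyers pay pb = 1463/6 − (1/6)·779 = 114; from the supply curve sellers need ps = 202/11 + (2/11)·779 = 160.
The subsidy must fill the gap: s = ps − pb = 160 − 114 = 46.

Required subsidy s = 46 per unit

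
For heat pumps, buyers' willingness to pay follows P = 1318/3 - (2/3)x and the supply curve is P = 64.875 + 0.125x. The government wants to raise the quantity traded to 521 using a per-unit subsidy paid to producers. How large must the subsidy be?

Required subsidy s = 38 per unit

At x = 521, from the demand curve buyers pay Pb = 1318/3 − (2/3)·521 = 92; from the supply curve sellers need Ps = 64.875 + 0.125·521 = 130.
The subsidy must fill the gap: s = Ps − Pb = 130 − 92 = 38.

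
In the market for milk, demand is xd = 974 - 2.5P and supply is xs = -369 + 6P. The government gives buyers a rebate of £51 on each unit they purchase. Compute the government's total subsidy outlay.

Government cost = £34119

Pre-subsidy: 974 - 2.5P = -369 + 6P gives P* = 158, x* = 579.
With the rebate, buyers effectively pay Pb = Ps − 51, where Ps is the price sellers receive.
Demand in terms of Ps becomes xd = 974 − 2.5(Ps − 51) = 1101.5 - 2.5Ps. Setting this equal to supply: 1101.5 - 2.5Ps = -369 + 6Ps, so Ps = 173.
Buyers pay Pb = 173 − 51 = 122; x' = -369 + 6·173 = 669.
Government outlay = subsidy × quantity = 51 × 669 = 34119.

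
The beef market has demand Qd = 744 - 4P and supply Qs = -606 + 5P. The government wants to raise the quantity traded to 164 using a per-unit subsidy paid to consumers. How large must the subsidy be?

At Q = 164, invert demand for the buyer price: Pb = (744 − 164)/4 = 145; invert supply for the seller price: Ps = (164 − (-606))/5 = 154.
The subsidy must fill the gap: s = Ps − Pb = 154 − 145 = 9.

Required subsidy s = 9 per unit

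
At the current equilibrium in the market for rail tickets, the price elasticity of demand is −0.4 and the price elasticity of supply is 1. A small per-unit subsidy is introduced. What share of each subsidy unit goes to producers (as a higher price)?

Producer share = 2/7

For a small subsidy around the equilibrium, the benefit split depends on the relative slopes, which at a point are proportional to the elasticities.
Buyer share = εs/(εs + |εd|) = 1/(1 + 0.4) = 5/7; seller share = |εd|/(εs + |εd|) = 2/7.
So producers capture 2/7 of the subsidy.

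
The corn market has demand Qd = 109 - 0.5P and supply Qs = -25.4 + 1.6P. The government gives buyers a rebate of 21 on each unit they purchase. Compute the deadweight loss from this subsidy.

Deadweight loss = 84

Pre-subsidy: 109 - 0.5P = -25.4 + 1.6P gives P* = 64, Q* = 77.
With the rebate, buyers effectively pay Pb = Ps − 21, where Ps is the price sellers receive.
Demand in terms of Ps becomes Qd = 109 − 0.5(Ps − 21) = 119.5 - 0.5Ps. Setting this equal to supply: 119.5 - 0.5Ps = -25.4 + 1.6Ps, so Ps = 69.
Buyers pay Pb = 69 − 21 = 48; Q' = -25.4 + 1.6·69 = 85.
The subsidy expands output by 85 − 77 = 8 past the efficient level; on those units the gap between marginal cost and willingness to pay runs from 0 up to 21.
DWL = ½ × 21 × 8 = 84.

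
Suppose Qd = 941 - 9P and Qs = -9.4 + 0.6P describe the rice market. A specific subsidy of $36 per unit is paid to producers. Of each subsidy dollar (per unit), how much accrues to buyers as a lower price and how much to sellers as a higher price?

Pre-subsidy: 941 - 9P = -9.4 + 0.6P gives P* = 99, Q* = 50.
With the subsidy, sellers receive Ps = Pb + 36 for each unit, where Pb is the price buyers pay.
Supply in terms of Pb becomes Qs = -9.4 + 0.6(Pb + 36) = 12.2 + 0.6Pb. Setting this equal to demand: 941 - 9Pb = 12.2 + 0.6Pb, so Pb = 96.75.
Sellers receive Ps = 96.75 + 36 = 132.75; Q' = 941 − 9·96.75 = 70.25.
Buyers' price falls by P* − Pb = 99 − 96.75 = 2.25; sellers' price rises by Ps − P* = 132.75 − 99 = 33.75.

Buyers gain $2.25 per unit; sellers gain $33.75 per unit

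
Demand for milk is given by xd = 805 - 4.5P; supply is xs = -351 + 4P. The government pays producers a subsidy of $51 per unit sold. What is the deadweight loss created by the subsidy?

Pre-subsidy: 805 - 4.5P = -351 + 4P gives P* = 136, x* = 193.
With the subsidy, sellers receive Ps = Pb + 51 for each unit, where Pb is the price buyers pay.
Supply in terms of Pb becomes xs = -351 + 4(Pb + 51) = -147 + 4Pb. Setting this equal to demand: 805 - 4.5Pb = -147 + 4Pb, so Pb = 112.
Sellers receive Ps = 112 + 51 = 163; x' = 805 − 4.5·112 = 301.
The subsidy expands output by 301 − 193 = 108 past the efficient level; on those units the gap between marginal cost and willingness to pay runs from 0 up to 51.
DWL = ½ × 51 × 108 = 2754.

Deadweight loss = $2754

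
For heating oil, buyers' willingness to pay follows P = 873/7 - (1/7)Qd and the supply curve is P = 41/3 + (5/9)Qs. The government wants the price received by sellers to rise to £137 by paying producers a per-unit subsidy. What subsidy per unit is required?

At a seller price of 137, quantity supplied is -24.6 + 1.8·137 = 222.
Buyers absorb 222 only when they pay Pb = 873/7 − (1/7)·222 = 93.
s = Ps − Pb = 137 − 93 = 44.

Required subsidy s = £44 per unit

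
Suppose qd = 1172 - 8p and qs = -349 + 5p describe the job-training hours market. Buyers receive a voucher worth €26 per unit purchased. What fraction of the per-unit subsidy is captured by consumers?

Consumer share = 5/13

Pre-subsidy: 1172 - 8p = -349 + 5p gives p* = 117, q* = 236.
With the rebate, buyers effectively pay pb = ps − 26, where ps is the price sellers receive.
Demand in terms of ps becomes qd = 1172 − 8(ps − 26) = 1380 - 8ps. Setting this equal to supply: 1380 - 8ps = -349 + 5ps, so ps = 133.
Buyers pay pb = 133 − 26 = 107; q' = -349 + 5·133 = 316.
Buyers' price falls by p* − pb = 117 − 107 = 10; sellers' price rises by ps − p* = 133 − 117 = 16.
So consumers capture 10/26 = 5/13 of each unit of subsidy.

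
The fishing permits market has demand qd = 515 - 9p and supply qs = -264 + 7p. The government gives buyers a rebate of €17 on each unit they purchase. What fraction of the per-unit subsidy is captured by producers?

Producer share = 0.5625

Pre-subsidy: 515 - 9p = -264 + 7p gives p* = 48.6875, q* = 76.8125.
With the rebate, buyers effectively pay pb = ps − 17, where ps is the price sellers receive.
Demand in terms of ps becomes qd = 515 − 9(ps − 17) = 668 - 9ps. Setting this equal to supply: 668 - 9ps = -264 + 7ps, so ps = 58.25.
Buyers pay pb = 58.25 − 17 = 41.25; q' = -264 + 7·58.25 = 143.75.
Buyers' price falls by p* − pb = 48.6875 − 41.25 = 7.4375; sellers' price rises by ps − p* = 58.25 − 48.6875 = 9.5625.
So producers capture 9.5625/17 = 0.5625 of each unit of subsidy.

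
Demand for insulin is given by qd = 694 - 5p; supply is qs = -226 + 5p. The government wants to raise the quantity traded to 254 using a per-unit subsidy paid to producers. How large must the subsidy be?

At q = 254, invert demand for the buyer price: pb = (694 − 254)/5 = 88; invert supply for the seller price: ps = (254 − (-226))/5 = 96.
The subsidy must fill the gap: s = ps − pb = 96 − 88 = 8.

Required subsidy s = 8 per unit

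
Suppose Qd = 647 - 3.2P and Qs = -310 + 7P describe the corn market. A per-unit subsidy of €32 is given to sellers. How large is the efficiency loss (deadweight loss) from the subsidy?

Pre-subsidy: 647 - 3.2P = -310 + 7P gives P* = 1595/17, Q* = 5895/17.
With the subsidy, sellers receive Ps = Pb + 32 for each unit, where Pb is the price buyers pay.
Supply in terms of Pb becomes Qs = -310 + 7(Pb + 32) = -86 + 7Pb. Setting this equal to demand: 647 - 3.2Pb = -86 + 7Pb, so Pb = 3665/51.
Sellers receive Ps = 3665/51 + 32 = 5297/51; Q' = 647 − 3.2·(3665/51) = 21269/51.
The subsidy expands output by 21269/51 − 5895/17 = 3584/51 past the efficient level; on those units the gap between marginal cost and willingness to pay runs from 0 up to 32.
DWL = ½ × 32 × 3584/51 = 57344/51.

Deadweight loss = 57344/51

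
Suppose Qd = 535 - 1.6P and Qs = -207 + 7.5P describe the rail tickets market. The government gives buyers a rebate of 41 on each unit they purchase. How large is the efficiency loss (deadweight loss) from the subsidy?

Deadweight loss = 100860/91

Pre-subsidy: 535 - 1.6P = -207 + 7.5P gives P* = 1060/13, Q* = 5259/13.
With the rebate, buyers effectively pay Pb = Ps − 41, where Ps is the price sellers receive.
Demand in terms of Ps becomes Qd = 535 − 1.6(Ps − 41) = 600.6 - 1.6Ps. Setting this equal to supply: 600.6 - 1.6Ps = -207 + 7.5Ps, so Ps = 8076/91.
Buyers pay Pb = 8076/91 − 41 = 4345/91; Q' = -207 + 7.5·(8076/91) = 41733/91.
The subsidy expands output by 41733/91 − 5259/13 = 4920/91 past the efficient level; on those units the gap between marginal cost and willingness to pay runs from 0 up to 41.
DWL = ½ × 41 × 4920/91 = 100860/91.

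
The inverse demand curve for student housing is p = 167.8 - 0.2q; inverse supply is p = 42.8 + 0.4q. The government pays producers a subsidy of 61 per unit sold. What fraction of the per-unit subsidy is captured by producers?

Pre-subsidy: 167.8 - 0.2q = 42.8 + 0.4q gives q* = 625/3 and p* = 1892/15.
With the subsidy, sellers receive ps = pb + 61 for each unit, where pb is the price buyers pay.
On the curves, pb = 167.8 - 0.2q and ps = 42.8 + 0.4q; the wedge ps − pb = 61 gives 42.8 + 0.4q − (167.8 - 0.2q) = 61, so q' = 310.
Then pb = 167.8 − 0.2·310 = 105.8 and ps = 42.8 + 0.4·310 = 166.8.
Buyers' price falls by p* − pb = 1892/15 − 105.8 = 61/3; sellers' price rises by ps − p* = 166.8 − 1892/15 = 122/3.
So producers capture (122/3)/61 = 2/3 of each unit of subsidy.

Producer share = 2/3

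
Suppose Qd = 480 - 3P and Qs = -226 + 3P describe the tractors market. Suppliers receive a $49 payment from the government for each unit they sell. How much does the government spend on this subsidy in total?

Pre-subsidy: 480 - 3P = -226 + 3P gives P* = 353/3, Q* = 127.
With the subsidy, sellers receive Ps = Pb + 49 for each unit, where Pb is the price buyers pay.
Supply in terms of Pb becomes Qs = -226 + 3(Pb + 49) = -79 + 3Pb. Setting this equal to demand: 480 - 3Pb = -79 + 3Pb, so Pb = 559/6.
Sellers receive Ps = 559/6 + 49 = 853/6; Q' = 480 − 3·(559/6) = 200.5.
Government outlay = subsidy × quantity = 49 × 200.5 = 9824.5.

Government cost = $9824.5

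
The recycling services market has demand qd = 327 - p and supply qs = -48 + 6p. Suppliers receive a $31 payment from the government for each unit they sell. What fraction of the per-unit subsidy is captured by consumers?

Consumer share = 6/7

Pre-subsidy: 327 - p = -48 + 6p gives p* = 375/7, q* = 1914/7.
With the subsidy, sellers receive ps = pb + 31 for each unit, where pb is the price buyers pay.
Supply in terms of pb becomes qs = -48 + 6(pb + 31) = 138 + 6pb. Setting this equal to demand: 327 - pb = 138 + 6pb, so pb = 27.
Sellers receive ps = 27 + 31 = 58; q' = 327 − 1·27 = 300.
Buyers' price falls by p* − pb = 375/7 − 27 = 186/7; sellers' price rises by ps − p* = 58 − 375/7 = 31/7.
So consumers capture (186/7)/31 = 6/7 of each unit of subsidy.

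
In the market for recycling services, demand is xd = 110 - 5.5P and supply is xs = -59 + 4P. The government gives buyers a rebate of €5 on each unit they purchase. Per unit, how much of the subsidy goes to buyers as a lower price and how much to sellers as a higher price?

Buyers gain 40/19 per unit; sellers gain 55/19 per unit

Pre-subsidy: 110 - 5.5P = -59 + 4P gives P* = 338/19, x* = 231/19.
With the rebate, buyers effectively pay Pb = Ps − 5, where Ps is the price sellers receive.
Demand in terms of Ps becomes xd = 110 − 5.5(Ps − 5) = 137.5 - 5.5Ps. Setting this equal to supply: 137.5 - 5.5Ps = -59 + 4Ps, so Ps = 393/19.
Buyers pay Pb = 393/19 − 5 = 298/19; x' = -59 + 4·(393/19) = 451/19.
Buyers' price falls by P* − Pb = 338/19 − 298/19 = 40/19; sellers' price rises by Ps − P* = 393/19 − 338/19 = 55/19.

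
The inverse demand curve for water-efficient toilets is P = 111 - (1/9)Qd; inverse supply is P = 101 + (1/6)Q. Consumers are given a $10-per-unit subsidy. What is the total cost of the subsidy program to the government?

Government cost = $720

Pre-subsidy: 111 - (1/9)Q = 101 + (1/6)Q gives Q* = 36 and P* = 107.
With the rebate, buyers effectively pay Pb = Ps − 10, where Ps is the price sellers receive.
On the curves, Pb = 111 - (1/9)Q and Ps = 101 + (1/6)Q; the wedge Ps − Pb = 10 gives 101 + (1/6)Q − (111 - (1/9)Q) = 10, so Q' = 72.
Then Pb = 111 − (1/9)·72 = 103 and Ps = 101 + (1/6)·72 = 113.
Government outlay = subsidy × quantity = 10 × 72 = 720.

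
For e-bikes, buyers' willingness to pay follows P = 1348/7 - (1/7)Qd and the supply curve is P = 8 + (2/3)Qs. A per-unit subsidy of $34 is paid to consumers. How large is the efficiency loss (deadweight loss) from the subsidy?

Deadweight loss = $714

Pre-subsidy: 1348/7 - (1/7)Q = 8 + (2/3)Q gives Q* = 228 and P* = 160.
With the rebate, buyers effectively pay Pb = Ps − 34, where Ps is the price sellers receive.
On the curves, Pb = 1348/7 - (1/7)Q and Ps = 8 + (2/3)Q; the wedge Ps − Pb = 34 gives 8 + (2/3)Q − (1348/7 - (1/7)Q) = 34, so Q' = 270.
Then Pb = 1348/7 − (1/7)·270 = 154 and Ps = 8 + (2/3)·270 = 188.
The subsidy expands output by 270 − 228 = 42 past the efficient level; on those units the gap between marginal cost and willingness to pay runs from 0 up to 34.
DWL = ½ × 34 × 42 = 714.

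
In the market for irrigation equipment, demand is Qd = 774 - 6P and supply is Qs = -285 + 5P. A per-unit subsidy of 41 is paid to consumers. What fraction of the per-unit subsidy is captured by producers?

Producer share = 6/11

Pre-subsidy: 774 - 6P = -285 + 5P gives P* = 1059/11, Q* = 2160/11.
With the rebate, buyers effectively pay Pb = Ps − 41, where Ps is the price sellers receive.
Demand in terms of Ps becomes Qd = 774 − 6(Ps − 41) = 1020 - 6Ps. Setting this equal to supply: 1020 - 6Ps = -285 + 5Ps, so Ps = 1305/11.
Buyers pay Pb = 1305/11 − 41 = 854/11; Q' = -285 + 5·(1305/11) = 3390/11.
Buyers' price falls by P* − Pb = 1059/11 − 854/11 = 205/11; sellers' price rises by Ps − P* = 1305/11 − 1059/11 = 246/11.
So producers capture (246/11)/41 = 6/11 of each unit of subsidy.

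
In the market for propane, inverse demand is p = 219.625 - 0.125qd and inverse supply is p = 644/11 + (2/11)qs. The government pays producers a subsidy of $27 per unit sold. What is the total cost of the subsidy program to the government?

Government cost = $16551

Pre-subsidy: 219.625 - 0.125q = 644/11 + (2/11)q gives q* = 525 and p* = 154.
With the subsidy, sellers receive ps = pb + 27 for each unit, where pb is the price buyers pay.
On the curves, pb = 219.625 - 0.125q and ps = 644/11 + (2/11)q; the wedge ps − pb = 27 gives 644/11 + (2/11)q − (219.625 - 0.125q) = 27, so q' = 613.
Then pb = 219.625 − 0.125·613 = 143 and ps = 644/11 + (2/11)·613 = 170.
Government outlay = subsidy × quantity = 27 × 613 = 16551.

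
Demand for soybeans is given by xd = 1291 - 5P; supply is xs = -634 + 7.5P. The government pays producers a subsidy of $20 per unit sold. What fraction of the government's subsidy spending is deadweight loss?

DWL / government spending = 30/581

Pre-subsidy: 1291 - 5P = -634 + 7.5P gives P* = 154, x* = 521.
With the subsidy, sellers receive Ps = Pb + 20 for each unit, where Pb is the price buyers pay.
Supply in terms of Pb becomes xs = -634 + 7.5(Pb + 20) = -484 + 7.5Pb. Setting this equal to demand: 1291 - 5Pb = -484 + 7.5Pb, so Pb = 142.
Sellers receive Ps = 142 + 20 = 162; x' = 1291 − 5·142 = 581.
ΔCS = ½(521 + 581)(154 − 142) = 6612; ΔPS = ½(521 + 581)(162 − 154) = 4408.
Government spending = 20 × 581 = 11620.
DWL = ½ × 20 × (581 − 521) = 600; fraction = 600 / 11620 = 30/581.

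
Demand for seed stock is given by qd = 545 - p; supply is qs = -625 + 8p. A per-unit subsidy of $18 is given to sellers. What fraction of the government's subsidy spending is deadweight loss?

Pre-subsidy: 545 - p = -625 + 8p gives p* = 130, q* = 415.
With the subsidy, sellers receive ps = pb + 18 for each unit, where pb is the price buyers pay.
Supply in terms of pb becomes qs = -625 + 8(pb + 18) = -481 + 8pb. Setting this equal to demand: 545 - pb = -481 + 8pb, so pb = 114.
Sellers receive ps = 114 + 18 = 132; q' = 545 − 1·114 = 431.
ΔCS = ½(415 + 431)(130 − 114) = 6768; ΔPS = ½(415 + 431)(132 − 130) = 846.
Government spending = 18 × 431 = 7758.
DWL = ½ × 18 × (431 − 415) = 144; fraction = 144 / 7758 = 8/431.

DWL / government spending = 8/431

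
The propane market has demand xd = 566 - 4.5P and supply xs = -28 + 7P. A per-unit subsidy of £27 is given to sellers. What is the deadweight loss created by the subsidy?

Pre-subsidy: 566 - 4.5P = -28 + 7P gives P* = 1188/23, x* = 7672/23.
With the subsidy, sellers receive Ps = Pb + 27 for each unit, where Pb is the price buyers pay.
Supply in terms of Pb becomes xs = -28 + 7(Pb + 27) = 161 + 7Pb. Setting this equal to demand: 566 - 4.5Pb = 161 + 7Pb, so Pb = 810/23.
Sellers receive Ps = 810/23 + 27 = 1431/23; x' = 566 − 4.5·(810/23) = 9373/23.
The subsidy expands output by 9373/23 − 7672/23 = 1701/23 past the efficient level; on those units the gap between marginal cost and willingness to pay runs from 0 up to 27.
DWL = ½ × 27 × 1701/23 = 45927/46.

Deadweight loss = 45927/46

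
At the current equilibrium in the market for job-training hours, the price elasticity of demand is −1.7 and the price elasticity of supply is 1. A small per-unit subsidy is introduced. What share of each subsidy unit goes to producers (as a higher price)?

Producer share = 17/27

For a small subsidy around the equilibrium, the benefit split depends on the relative slopes, which at a point are proportional to the elasticities.
Buyer share = εs/(εs + |εd|) = 1/(1 + 1.7) = 10/27; seller share = |εd|/(εs + |εd|) = 17/27.
So producers capture 17/27 of the subsidy.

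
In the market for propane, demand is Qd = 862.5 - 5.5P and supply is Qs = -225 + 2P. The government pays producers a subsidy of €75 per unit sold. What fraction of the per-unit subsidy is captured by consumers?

Pre-subsidy: 862.5 - 5.5P = -225 + 2P gives P* = 145, Q* = 65.
With the subsidy, sellers receive Ps = Pb + 75 for each unit, where Pb is the price buyers pay.
Supply in terms of Pb becomes Qs = -225 + 2(Pb + 75) = -75 + 2Pb. Setting this equal to demand: 862.5 - 5.5Pb = -75 + 2Pb, so Pb = 125.
Sellers receive Ps = 125 + 75 = 200; Q' = 862.5 − 5.5·125 = 175.
Buyers' price falls by P* − Pb = 145 − 125 = 20; sellers' price rises by Ps − P* = 200 − 145 = 55.
So consumers capture 20/75 = 4/15 of each unit of subsidy.

Consumer share = 4/15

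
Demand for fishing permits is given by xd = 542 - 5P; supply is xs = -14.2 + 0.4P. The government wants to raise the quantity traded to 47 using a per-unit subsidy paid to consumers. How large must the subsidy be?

At x = 47, invert demand for the buyer price: Pb = (542 − 47)/5 = 99; invert supply for the seller price: Ps = (47 − (-14.2))/0.4 = 153.
The subsidy must fill the gap: s = Ps − Pb = 153 − 99 = 54.

Required subsidy s = 54 per unit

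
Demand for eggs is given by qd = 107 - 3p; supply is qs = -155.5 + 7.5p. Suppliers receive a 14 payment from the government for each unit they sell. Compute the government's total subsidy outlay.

Pre-subsidy: 107 - 3p = -155.5 + 7.5p gives p* = 25, q* = 32.
With the subsidy, sellers receive ps = pb + 14 for each unit, where pb is the price buyers pay.
Supply in terms of pb becomes qs = -155.5 + 7.5(pb + 14) = -50.5 + 7.5pb. Setting this equal to demand: 107 - 3pb = -50.5 + 7.5pb, so pb = 15.
Sellers receive ps = 15 + 14 = 29; q' = 107 − 3·15 = 62.
Government outlay = subsidy × quantity = 14 × 62 = 868.

Government cost = 868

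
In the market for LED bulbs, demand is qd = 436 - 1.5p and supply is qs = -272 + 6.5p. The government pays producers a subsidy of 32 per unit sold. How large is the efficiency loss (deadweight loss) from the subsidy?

Deadweight loss = 624

Pre-subsidy: 436 - 1.5p = -272 + 6.5p gives p* = 88.5, q* = 303.25.
With the subsidy, sellers receive ps = pb + 32 for each unit, where pb is the price buyers pay.
Supply in terms of pb becomes qs = -272 + 6.5(pb + 32) = -64 + 6.5pb. Setting this equal to demand: 436 - 1.5pb = -64 + 6.5pb, so pb = 62.5.
Sellers receive ps = 62.5 + 32 = 94.5; q' = 436 − 1.5·62.5 = 342.25.
The subsidy expands output by 342.25 − 303.25 = 39 past the efficient level; on those units the gap between marginal cost and willingness to pay runs from 0 up to 32.
DWL = ½ × 32 × 39 = 624.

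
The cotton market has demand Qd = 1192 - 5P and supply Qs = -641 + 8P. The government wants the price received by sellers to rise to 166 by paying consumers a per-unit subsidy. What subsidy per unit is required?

At a seller price of 166, quantity supplied is -641 + 8·166 = 687.
Buyers absorb 687 only when they pay Pb with 1192 − 5·Pb = 687, i.e. Pb = 101.
s = Ps − Pb = 166 − 101 = 65.

Required subsidy s = 65 per unit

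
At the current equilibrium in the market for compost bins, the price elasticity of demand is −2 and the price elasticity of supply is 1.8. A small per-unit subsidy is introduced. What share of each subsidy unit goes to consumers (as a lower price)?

For a small subsidy around the equilibrium, the benefit split depends on the relative slopes, which at a point are proportional to the elasticities.
Buyer share = εs/(εs + |εd|) = 1.8/(1.8 + 2) = 9/19; seller share = |εd|/(εs + |εd|) = 10/19.

Consumer share = 9/19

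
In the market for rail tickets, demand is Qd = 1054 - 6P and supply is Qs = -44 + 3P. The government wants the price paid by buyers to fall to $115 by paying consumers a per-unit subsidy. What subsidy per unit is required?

At a buyer price of 115, quantity demanded is 1054 − 6·115 = 364.
Sellers supply 364 only when they receive Ps with -44 + 3·Ps = 364, i.e. Ps = 136.
s = Ps − Pb = 136 − 115 = 21.

Required subsidy s = $21 per unit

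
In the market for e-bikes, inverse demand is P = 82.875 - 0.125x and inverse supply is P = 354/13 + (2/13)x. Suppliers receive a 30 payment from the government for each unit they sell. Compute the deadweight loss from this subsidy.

Pre-subsidy: 82.875 - 0.125x = 354/13 + (2/13)x gives x* = 5787/29 and P* = 1680/29.
With the subsidy, sellers receive Ps = Pb + 30 for each unit, where Pb is the price buyers pay.
On the curves, Pb = 82.875 - 0.125x and Ps = 354/13 + (2/13)x; the wedge Ps − Pb = 30 gives 354/13 + (2/13)x − (82.875 - 0.125x) = 30, so x' = 8907/29.
Then Pb = 82.875 − 0.125·(8907/29) = 1290/29 and Ps = 354/13 + (2/13)·(8907/29) = 2160/29.
The subsidy expands output by 8907/29 − 5787/29 = 3120/29 past the efficient level; on those units the gap between marginal cost and willingness to pay runs from 0 up to 30.
DWL = ½ × 30 × 3120/29 = 46800/29.

Deadweight loss = 46800/29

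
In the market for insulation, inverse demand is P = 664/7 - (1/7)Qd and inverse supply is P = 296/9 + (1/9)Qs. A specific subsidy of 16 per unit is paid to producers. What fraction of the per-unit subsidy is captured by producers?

Producer share = 0.4375

Pre-subsidy: 664/7 - (1/7)Q = 296/9 + (1/9)Q gives Q* = 244 and P* = 60.
With the subsidy, sellers receive Ps = Pb + 16 for each unit, where Pb is the price buyers pay.
On the curves, Pb = 664/7 - (1/7)Q and Ps = 296/9 + (1/9)Q; the wedge Ps − Pb = 16 gives 296/9 + (1/9)Q − (664/7 - (1/7)Q) = 16, so Q' = 307.
Then Pb = 664/7 − (1/7)·307 = 51 and Ps = 296/9 + (1/9)·307 = 67.
Buyers' price falls by P* − Pb = 60 − 51 = 9; sellers' price rises by Ps − P* = 67 − 60 = 7.
So producers capture 7/16 = 0.4375 of each unit of subsidy.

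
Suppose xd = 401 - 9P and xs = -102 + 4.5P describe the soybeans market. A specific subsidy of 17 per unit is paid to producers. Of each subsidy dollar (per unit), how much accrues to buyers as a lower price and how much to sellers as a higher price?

Buyers gain 17/3 per unit; sellers gain 34/3 per unit

Pre-subsidy: 401 - 9P = -102 + 4.5P gives P* = 1006/27, x* = 197/3.
With the subsidy, sellers receive Ps = Pb + 17 for each unit, where Pb is the price buyers pay.
Supply in terms of Pb becomes xs = -102 + 4.5(Pb + 17) = -25.5 + 4.5Pb. Setting this equal to demand: 401 - 9Pb = -25.5 + 4.5Pb, so Pb = 853/27.
Sellers receive Ps = 853/27 + 17 = 1312/27; x' = 401 − 9·(853/27) = 350/3.
Buyers' price falls by P* − Pb = 1006/27 − 853/27 = 17/3; sellers' price rises by Ps − P* = 1312/27 − 1006/27 = 34/3.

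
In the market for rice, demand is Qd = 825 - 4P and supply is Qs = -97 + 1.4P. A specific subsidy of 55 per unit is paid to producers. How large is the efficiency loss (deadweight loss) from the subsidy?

Pre-subsidy: 825 - 4P = -97 + 1.4P gives P* = 4610/27, Q* = 3835/27.
With the subsidy, sellers receive Ps = Pb + 55 for each unit, where Pb is the price buyers pay.
Supply in terms of Pb becomes Qs = -97 + 1.4(Pb + 55) = -20 + 1.4Pb. Setting this equal to demand: 825 - 4Pb = -20 + 1.4Pb, so Pb = 4225/27.
Sellers receive Ps = 4225/27 + 55 = 5710/27; Q' = 825 − 4·(4225/27) = 5375/27.
The subsidy expands output by 5375/27 − 3835/27 = 1540/27 past the efficient level; on those units the gap between marginal cost and willingness to pay runs from 0 up to 55.
DWL = ½ × 55 × 1540/27 = 42350/27.

Deadweight loss = 42350/27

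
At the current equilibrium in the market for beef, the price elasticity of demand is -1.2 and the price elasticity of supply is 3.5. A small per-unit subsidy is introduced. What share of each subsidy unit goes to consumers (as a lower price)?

Consumer share = 35/47

For a small subsidy around the equilibrium, the benefit split depends on the relative slopes, which at a point are proportional to the elasticities.
Buyer share = εs/(εs + |εd|) = 3.5/(3.5 + 1.2) = 35/47; seller share = |εd|/(εs + |εd|) = 12/47.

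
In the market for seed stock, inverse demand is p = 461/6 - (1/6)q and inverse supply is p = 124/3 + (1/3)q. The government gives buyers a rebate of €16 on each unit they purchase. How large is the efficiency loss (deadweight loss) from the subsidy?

Deadweight loss = €256

Pre-subsidy: 461/6 - (1/6)q = 124/3 + (1/3)q gives q* = 71 and p* = 65.
With the rebate, buyers effectively pay pb = ps − 16, where ps is the price sellers receive.
On the curves, pb = 461/6 - (1/6)q and ps = 124/3 + (1/3)q; the wedge ps − pb = 16 gives 124/3 + (1/3)q − (461/6 - (1/6)q) = 16, so q' = 103.
Then pb = 461/6 − (1/6)·103 = 179/3 and ps = 124/3 + (1/3)·103 = 227/3.
The subsidy expands output by 103 − 71 = 32 past the efficient level; on those units the gap between marginal cost and willingness to pay runs from 0 up to 16.
DWL = ½ × 16 × 32 = 256.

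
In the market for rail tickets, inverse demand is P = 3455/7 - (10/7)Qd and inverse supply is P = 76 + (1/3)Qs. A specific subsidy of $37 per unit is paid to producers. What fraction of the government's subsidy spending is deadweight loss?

Pre-subsidy: 3455/7 - (10/7)Q = 76 + (1/3)Q gives Q* = 237 and P* = 155.
With the subsidy, sellers receive Ps = Pb + 37 for each unit, where Pb is the price buyers pay.
On the curves, Pb = 3455/7 - (10/7)Q and Ps = 76 + (1/3)Q; the wedge Ps − Pb = 37 gives 76 + (1/3)Q − (3455/7 - (10/7)Q) = 37, so Q' = 258.
Then Pb = 3455/7 − (10/7)·258 = 125 and Ps = 76 + (1/3)·258 = 162.
ΔCS = ½(237 + 258)(155 − 125) = 7425; ΔPS = ½(237 + 258)(162 − 155) = 1732.5.
Government spending = 37 × 258 = 9546.
DWL = ½ × 37 × (258 − 237) = 388.5; fraction = 388.5 / 9546 = 7/172.

DWL / government spending = 7/172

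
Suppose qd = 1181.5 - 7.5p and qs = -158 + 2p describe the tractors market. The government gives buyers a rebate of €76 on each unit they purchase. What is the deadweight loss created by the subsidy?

Pre-subsidy: 1181.5 - 7.5p = -158 + 2p gives p* = 141, q* = 124.
With the rebate, buyers effectively pay pb = ps − 76, where ps is the price sellers receive.
Demand in terms of ps becomes qd = 1181.5 − 7.5(ps − 76) = 1751.5 - 7.5ps. Setting this equal to supply: 1751.5 - 7.5ps = -158 + 2ps, so ps = 201.
Buyers pay pb = 201 − 76 = 125; q' = -158 + 2·201 = 244.
The subsidy expands output by 244 − 124 = 120 past the efficient level; on those units the gap between marginal cost and willingness to pay runs from 0 up to 76.
DWL = ½ × 76 × 120 = 4560.

Deadweight loss = €4560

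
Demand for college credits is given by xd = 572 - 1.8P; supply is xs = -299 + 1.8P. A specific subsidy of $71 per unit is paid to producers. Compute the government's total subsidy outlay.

Pre-subsidy: 572 - 1.8P = -299 + 1.8P gives P* = 4355/18, x* = 136.5.
With the subsidy, sellers receive Ps = Pb + 71 for each unit, where Pb is the price buyers pay.
Supply in terms of Pb becomes xs = -299 + 1.8(Pb + 71) = -171.2 + 1.8Pb. Setting this equal to demand: 572 - 1.8Pb = -171.2 + 1.8Pb, so Pb = 1858/9.
Sellers receive Ps = 1858/9 + 71 = 2497/9; x' = 572 − 1.8·(1858/9) = 200.4.
Government outlay = subsidy × quantity = 71 × 200.4 = 14228.4.

Government cost = $14228.4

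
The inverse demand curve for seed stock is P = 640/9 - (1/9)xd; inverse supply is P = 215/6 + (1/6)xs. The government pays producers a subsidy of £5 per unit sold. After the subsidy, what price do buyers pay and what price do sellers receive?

Pre-subsidy: 640/9 - (1/9)x = 215/6 + (1/6)x gives x* = 127 and P* = 57.
With the subsidy, sellers receive Ps = Pb + 5 for each unit, where Pb is the price buyers pay.
On the curves, Pb = 640/9 - (1/9)x and Ps = 215/6 + (1/6)x; the wedge Ps − Pb = 5 gives 215/6 + (1/6)x − (640/9 - (1/9)x) = 5, so x' = 145.
Then Pb = 640/9 − (1/9)·145 = 55 and Ps = 215/6 + (1/6)·145 = 60.

Buyers pay £55; sellers receive £60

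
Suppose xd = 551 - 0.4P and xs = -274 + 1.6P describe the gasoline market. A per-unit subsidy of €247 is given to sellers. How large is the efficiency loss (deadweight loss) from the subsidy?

Deadweight loss = €9761.44

Pre-subsidy: 551 - 0.4P = -274 + 1.6P gives P* = 412.5, x* = 386.
With the subsidy, sellers receive Ps = Pb + 247 for each unit, where Pb is the price buyers pay.
Supply in terms of Pb becomes xs = -274 + 1.6(Pb + 247) = 121.2 + 1.6Pb. Setting this equal to demand: 551 - 0.4Pb = 121.2 + 1.6Pb, so Pb = 214.9.
Sellers receive Ps = 214.9 + 247 = 461.9; x' = 551 − 0.4·214.9 = 465.04.
The subsidy expands output by 465.04 − 386 = 79.04 past the efficient level; on those units the gap between marginal cost and willingness to pay runs from 0 up to 247.
DWL = ½ × 247 × 79.04 = 9761.44.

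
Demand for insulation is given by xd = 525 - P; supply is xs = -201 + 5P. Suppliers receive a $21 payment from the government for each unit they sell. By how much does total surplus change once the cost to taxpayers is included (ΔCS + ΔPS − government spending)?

Net change in total surplus = -$183.75

Pre-subsidy: 525 - P = -201 + 5P gives P* = 121, x* = 404.
With the subsidy, sellers receive Ps = Pb + 21 for each unit, where Pb is the price buyers pay.
Supply in terms of Pb becomes xs = -201 + 5(Pb + 21) = -96 + 5Pb. Setting this equal to demand: 525 - Pb = -96 + 5Pb, so Pb = 103.5.
Sellers receive Ps = 103.5 + 21 = 124.5; x' = 525 − 1·103.5 = 421.5.
ΔCS = ½(404 + 421.5)(121 − 103.5) = 7223.125; ΔPS = ½(404 + 421.5)(124.5 − 121) = 1444.625.
Government spending = 21 × 421.5 = 8851.5.
Net change = 7223.125 + 1444.625 − 8851.5 = -183.75. The loss equals the DWL triangle ½·21·17.5.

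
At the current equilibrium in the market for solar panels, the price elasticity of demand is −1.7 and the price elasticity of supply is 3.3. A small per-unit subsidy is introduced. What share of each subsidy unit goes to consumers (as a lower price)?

For a small subsidy around the equilibrium, the benefit split depends on the relative slopes, which at a point are proportional to the elasticities.
Buyer share = εs/(εs + |εd|) = 3.3/(3.3 + 1.7) = 0.66; seller share = |εd|/(εs + |εd|) = 0.34.

Consumer share = 0.66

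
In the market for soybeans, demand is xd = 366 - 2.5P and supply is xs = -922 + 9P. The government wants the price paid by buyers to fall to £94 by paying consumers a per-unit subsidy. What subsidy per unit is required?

Required subsidy s = £23 per unit

At a buyer price of 94, quantity demanded is 366 − 2.5·94 = 131.
Sellers supply 131 only when they receive Ps with -922 + 9·Ps = 131, i.e. Ps = 117.
s = Ps − Pb = 117 − 94 = 23.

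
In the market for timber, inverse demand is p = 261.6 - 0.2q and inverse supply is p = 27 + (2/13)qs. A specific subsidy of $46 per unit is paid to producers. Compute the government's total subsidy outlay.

Government cost = $36478

Pre-subsidy: 261.6 - 0.2q = 27 + (2/13)q gives q* = 663 and p* = 129.
With the subsidy, sellers receive ps = pb + 46 for each unit, where pb is the price buyers pay.
On the curves, pb = 261.6 - 0.2q and ps = 27 + (2/13)q; the wedge ps − pb = 46 gives 27 + (2/13)q − (261.6 - 0.2q) = 46, so q' = 793.
Then pb = 261.6 − 0.2·793 = 103 and ps = 27 + (2/13)·793 = 149.
Government outlay = subsidy × quantity = 46 × 793 = 36478.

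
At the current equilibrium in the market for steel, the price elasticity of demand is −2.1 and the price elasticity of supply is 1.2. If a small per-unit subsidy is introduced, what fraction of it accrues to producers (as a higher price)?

Producer share = 7/11

For a small subsidy around the equilibrium, the benefit split depends on the relative slopes, which at a point are proportional to the elasticities.
Buyer share = εs/(εs + |εd|) = 1.2/(1.2 + 2.1) = 4/11; seller share = |εd|/(εs + |εd|) = 7/11.
So producers capture 7/11 of the subsidy.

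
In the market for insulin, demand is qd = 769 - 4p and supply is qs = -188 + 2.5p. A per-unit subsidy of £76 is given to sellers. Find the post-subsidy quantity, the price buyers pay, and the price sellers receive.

q' = 297; buyers pay £118; sellers receive £194

Pre-subsidy: 769 - 4p = -188 + 2.5p gives p* = 1914/13, q* = 2341/13.
With the subsidy, sellers receive ps = pb + 76 for each unit, where pb is the price buyers pay.
Supply in terms of pb becomes qs = -188 + 2.5(pb + 76) = 2 + 2.5pb. Setting this equal to demand: 769 - 4pb = 2 + 2.5pb, so pb = 118.
Sellers receive ps = 118 + 76 = 194; q' = 769 − 4·118 = 297.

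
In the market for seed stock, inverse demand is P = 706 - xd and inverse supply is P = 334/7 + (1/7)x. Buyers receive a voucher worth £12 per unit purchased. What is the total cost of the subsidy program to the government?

Pre-subsidy: 706 - x = 334/7 + (1/7)x gives x* = 576 and P* = 130.
With the rebate, buyers effectively pay Pb = Ps − 12, where Ps is the price sellers receive.
On the curves, Pb = 706 - x and Ps = 334/7 + (1/7)x; the wedge Ps − Pb = 12 gives 334/7 + (1/7)x − (706 - x) = 12, so x' = 586.5.
Then Pb = 706 − 1·586.5 = 119.5 and Ps = 334/7 + (1/7)·586.5 = 131.5.
Government outlay = subsidy × quantity = 12 × 586.5 = 7038.

Government cost = £7038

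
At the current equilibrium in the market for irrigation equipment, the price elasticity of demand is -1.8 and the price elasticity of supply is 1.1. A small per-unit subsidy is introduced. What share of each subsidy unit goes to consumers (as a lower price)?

For a small subsidy around the equilibrium, the benefit split depends on the relative slopes, which at a point are proportional to the elasticities.
Buyer share = εs/(εs + |εd|) = 1.1/(1.1 + 1.8) = 11/29; seller share = |εd|/(εs + |εd|) = 18/29.

Consumer share = 11/29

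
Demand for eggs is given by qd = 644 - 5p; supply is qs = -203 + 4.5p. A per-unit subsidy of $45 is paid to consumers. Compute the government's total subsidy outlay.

Government cost = 260595/19

Pre-subsidy: 644 - 5p = -203 + 4.5p gives p* = 1694/19, q* = 3766/19.
With the rebate, buyers effectively pay pb = ps − 45, where ps is the price sellers receive.
Demand in terms of ps becomes qd = 644 − 5(ps − 45) = 869 - 5ps. Setting this equal to supply: 869 - 5ps = -203 + 4.5ps, so ps = 2144/19.
Buyers pay pb = 2144/19 − 45 = 1289/19; q' = -203 + 4.5·(2144/19) = 5791/19.
Government outlay = subsidy × quantity = 45 × 5791/19 = 260595/19.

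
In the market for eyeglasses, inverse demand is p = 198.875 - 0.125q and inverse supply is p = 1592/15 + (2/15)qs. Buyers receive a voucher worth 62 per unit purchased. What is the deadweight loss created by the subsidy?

Pre-subsidy: 198.875 - 0.125q = 1592/15 + (2/15)q gives q* = 359 and p* = 154.
With the rebate, buyers effectively pay pb = ps − 62, where ps is the price sellers receive.
On the curves, pb = 198.875 - 0.125q and ps = 1592/15 + (2/15)q; the wedge ps − pb = 62 gives 1592/15 + (2/15)q − (198.875 - 0.125q) = 62, so q' = 599.
Then pb = 198.875 − 0.125·599 = 124 and ps = 1592/15 + (2/15)·599 = 186.
The subsidy expands output by 599 − 359 = 240 past the efficient level; on those units the gap between marginal cost and willingness to pay runs from 0 up to 62.
DWL = ½ × 62 × 240 = 7440.

Deadweight loss = 7440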